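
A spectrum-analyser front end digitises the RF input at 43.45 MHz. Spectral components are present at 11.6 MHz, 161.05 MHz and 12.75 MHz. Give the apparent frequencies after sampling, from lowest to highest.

11.6 MHz, 12.75 MHz

fs/2 = 21.725 MHz.
11.6 MHz ≤ fs/2 = 21.725 MHz, passes unchanged.
161.05 MHz mod fs = 30.7 MHz.
30.7 MHz > fs/2 = 21.725 MHz, folds to fs − 30.7 MHz = 12.75 MHz.
12.75 MHz ≤ fs/2 = 21.725 MHz, passes unchanged.
Distinct values: {11.6 MHz, 12.75 MHz}.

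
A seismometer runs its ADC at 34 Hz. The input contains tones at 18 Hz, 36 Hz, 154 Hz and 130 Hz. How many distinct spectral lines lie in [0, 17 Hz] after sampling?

3

fs/2 = 17 Hz.
18 Hz > fs/2 = 17 Hz, folds to fs − 18 Hz = 16 Hz.
36 Hz mod fs = 2 Hz.
2 Hz ≤ fs/2 = 17 Hz, appears at 2 Hz.
154 Hz mod fs = 18 Hz.
18 Hz > fs/2 = 17 Hz, folds to fs − 18 Hz = 16 Hz.
130 Hz mod fs = 28 Hz.
28 Hz > fs/2 = 17 Hz, folds to fs − 28 Hz = 6 Hz.
Distinct values: {2 Hz, 6 Hz, 16 Hz} → 3.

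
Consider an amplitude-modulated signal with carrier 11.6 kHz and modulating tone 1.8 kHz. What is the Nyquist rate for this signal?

AM sidebands sit at fc ± fm = 9.8 kHz and 13.4 kHz.
Highest-frequency component: 13.4 kHz.
Nyquist rate = 2 × 13.4 kHz = 26.8 kHz.

26.8 kHz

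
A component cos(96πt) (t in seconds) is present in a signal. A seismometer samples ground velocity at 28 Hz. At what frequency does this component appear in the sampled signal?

ω = 96π rad/s → f = ω/(2π) = 48 Hz.
48 Hz mod fs = 20 Hz.
20 Hz > fs/2 = 14 Hz, folds to fs − 20 Hz = 8 Hz.

8 Hz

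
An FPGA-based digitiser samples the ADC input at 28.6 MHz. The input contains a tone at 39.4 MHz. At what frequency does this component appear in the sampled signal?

39.4 MHz mod fs = 10.8 MHz.
10.8 MHz ≤ fs/2 = 14.3 MHz, appears at 10.8 MHz.

10.8 MHz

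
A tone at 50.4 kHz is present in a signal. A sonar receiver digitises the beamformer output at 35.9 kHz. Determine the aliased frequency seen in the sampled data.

50.4 kHz mod fs = 14.5 kHz.
14.5 kHz ≤ fs/2 = 17.95 kHz, appears at 14.5 kHz.

14.5 kHz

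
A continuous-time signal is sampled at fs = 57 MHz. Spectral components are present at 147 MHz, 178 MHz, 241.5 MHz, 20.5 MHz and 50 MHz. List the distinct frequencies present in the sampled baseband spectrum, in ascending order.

7 MHz, 13.5 MHz, 20.5 MHz, 24 MHz

fs/2 = 28.5 MHz.
147 MHz mod fs = 33 MHz.
33 MHz > fs/2 = 28.5 MHz, folds to fs − 33 MHz = 24 MHz.
178 MHz mod fs = 7 MHz.
7 MHz ≤ fs/2 = 28.5 MHz, appears at 7 MHz.
241.5 MHz mod fs = 13.5 MHz.
13.5 MHz ≤ fs/2 = 28.5 MHz, appears at 13.5 MHz.
20.5 MHz ≤ fs/2 = 28.5 MHz, passes unchanged.
50 MHz > fs/2 = 28.5 MHz, folds to fs − 50 MHz = 7 MHz.
Distinct values: {7 MHz, 13.5 MHz, 20.5 MHz, 24 MHz}.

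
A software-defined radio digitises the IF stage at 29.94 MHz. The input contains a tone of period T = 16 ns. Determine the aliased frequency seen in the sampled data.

2.62 MHz

T = 16 ns → f = 1/T = 62.5 MHz.
62.5 MHz mod fs = 2.62 MHz.
2.62 MHz ≤ fs/2 = 14.97 MHz, appears at 2.62 MHz.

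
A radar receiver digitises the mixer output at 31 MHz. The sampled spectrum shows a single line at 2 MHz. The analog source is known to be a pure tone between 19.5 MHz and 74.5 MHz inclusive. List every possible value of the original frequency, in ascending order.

29 MHz, 33 MHz, 60 MHz, 64 MHz

Frequencies that alias to 2 MHz are k·fs ± 2 MHz for integer k ≥ 0.
k=0: 2 MHz.
k=1: 29 MHz, 33 MHz.
k=2: 60 MHz, 64 MHz.
k=3: 91 MHz, 95 MHz.
Within [19.5 MHz, 74.5 MHz]: 29 MHz, 33 MHz, 60 MHz, 64 MHz.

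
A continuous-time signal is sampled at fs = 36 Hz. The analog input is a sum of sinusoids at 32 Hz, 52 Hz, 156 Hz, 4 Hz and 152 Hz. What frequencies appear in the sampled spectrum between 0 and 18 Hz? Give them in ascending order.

fs/2 = 18 Hz.
32 Hz > fs/2 = 18 Hz, folds to fs − 32 Hz = 4 Hz.
52 Hz mod fs = 16 Hz.
16 Hz ≤ fs/2 = 18 Hz, appears at 16 Hz.
156 Hz mod fs = 12 Hz.
12 Hz ≤ fs/2 = 18 Hz, appears at 12 Hz.
4 Hz ≤ fs/2 = 18 Hz, passes unchanged.
152 Hz mod fs = 8 Hz.
8 Hz ≤ fs/2 = 18 Hz, appears at 8 Hz.
Distinct values: {4 Hz, 8 Hz, 12 Hz, 16 Hz}.

4 Hz, 8 Hz, 12 Hz, 16 Hz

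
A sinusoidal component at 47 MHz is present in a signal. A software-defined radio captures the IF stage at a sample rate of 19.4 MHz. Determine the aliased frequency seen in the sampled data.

8.2 MHz

47 MHz mod fs = 8.2 MHz.
8.2 MHz ≤ fs/2 = 9.7 MHz, appears at 8.2 MHz.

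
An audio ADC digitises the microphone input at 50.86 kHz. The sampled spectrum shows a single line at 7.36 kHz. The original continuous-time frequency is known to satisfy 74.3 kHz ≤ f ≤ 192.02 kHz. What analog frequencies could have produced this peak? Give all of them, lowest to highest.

Frequencies that alias to 7.36 kHz are k·fs ± 7.36 kHz for integer k ≥ 0.
k=0: 7.36 kHz.
k=1: 43.5 kHz, 58.22 kHz.
k=2: 94.36 kHz, 109.08 kHz.
k=3: 145.22 kHz, 159.94 kHz.
k=4: 196.08 kHz, 210.8 kHz.
Within [74.3 kHz, 192.02 kHz]: 94.36 kHz, 109.08 kHz, 145.22 kHz, 159.94 kHz.

94.36 kHz, 109.08 kHz, 145.22 kHz, 159.94 kHz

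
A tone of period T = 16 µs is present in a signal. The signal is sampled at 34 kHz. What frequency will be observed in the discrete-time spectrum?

5.5 kHz

T = 16 µs → f = 1/T = 62.5 kHz.
62.5 kHz mod fs = 28.5 kHz.
28.5 kHz > fs/2 = 17 kHz, folds to fs − 28.5 kHz = 5.5 kHz.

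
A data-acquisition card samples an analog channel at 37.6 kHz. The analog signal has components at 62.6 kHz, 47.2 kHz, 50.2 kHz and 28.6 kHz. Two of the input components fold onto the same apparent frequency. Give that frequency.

fs/2 = 18.8 kHz.
62.6 kHz mod fs = 25 kHz.
25 kHz > fs/2 = 18.8 kHz, folds to fs − 25 kHz = 12.6 kHz.
47.2 kHz mod fs = 9.6 kHz.
9.6 kHz ≤ fs/2 = 18.8 kHz, appears at 9.6 kHz.
50.2 kHz mod fs = 12.6 kHz.
12.6 kHz ≤ fs/2 = 18.8 kHz, appears at 12.6 kHz.
28.6 kHz > fs/2 = 18.8 kHz, folds to fs − 28.6 kHz = 9 kHz.
50.2 kHz and 62.6 kHz both map to 12.6 kHz.

12.6 kHz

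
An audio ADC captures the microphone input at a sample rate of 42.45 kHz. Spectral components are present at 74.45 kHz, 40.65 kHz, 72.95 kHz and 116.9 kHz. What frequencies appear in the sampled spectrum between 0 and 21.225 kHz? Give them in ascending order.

1.8 kHz, 10.45 kHz, 11.95 kHz

fs/2 = 21.225 kHz.
74.45 kHz mod fs = 32 kHz.
32 kHz > fs/2 = 21.225 kHz, folds to fs − 32 kHz = 10.45 kHz.
40.65 kHz > fs/2 = 21.225 kHz, folds to fs − 40.65 kHz = 1.8 kHz.
72.95 kHz mod fs = 30.5 kHz.
30.5 kHz > fs/2 = 21.225 kHz, folds to fs − 30.5 kHz = 11.95 kHz.
116.9 kHz mod fs = 32 kHz.
32 kHz > fs/2 = 21.225 kHz, folds to fs − 32 kHz = 10.45 kHz.
Distinct values: {1.8 kHz, 10.45 kHz, 11.95 kHz}.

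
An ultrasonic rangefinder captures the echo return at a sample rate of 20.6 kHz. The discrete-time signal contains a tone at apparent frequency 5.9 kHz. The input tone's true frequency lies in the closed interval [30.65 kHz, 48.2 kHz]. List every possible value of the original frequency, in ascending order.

Frequencies that alias to 5.9 kHz are k·fs ± 5.9 kHz for integer k ≥ 0.
k=0: 5.9 kHz.
k=1: 14.7 kHz, 26.5 kHz.
k=2: 35.3 kHz, 47.1 kHz.
k=3: 55.9 kHz, 67.7 kHz.
Within [30.65 kHz, 48.2 kHz]: 35.3 kHz, 47.1 kHz.

35.3 kHz, 47.1 kHz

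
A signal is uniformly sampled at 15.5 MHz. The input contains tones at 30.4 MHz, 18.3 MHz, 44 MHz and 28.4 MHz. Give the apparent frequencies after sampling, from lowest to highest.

0.6 MHz, 2.5 MHz, 2.6 MHz, 2.8 MHz

fs/2 = 7.75 MHz.
30.4 MHz mod fs = 14.9 MHz.
14.9 MHz > fs/2 = 7.75 MHz, folds to fs − 14.9 MHz = 0.6 MHz.
18.3 MHz mod fs = 2.8 MHz.
2.8 MHz ≤ fs/2 = 7.75 MHz, appears at 2.8 MHz.
44 MHz mod fs = 13 MHz.
13 MHz > fs/2 = 7.75 MHz, folds to fs − 13 MHz = 2.5 MHz.
28.4 MHz mod fs = 12.9 MHz.
12.9 MHz > fs/2 = 7.75 MHz, folds to fs − 12.9 MHz = 2.6 MHz.
Distinct values: {0.6 MHz, 2.5 MHz, 2.6 MHz, 2.8 MHz}.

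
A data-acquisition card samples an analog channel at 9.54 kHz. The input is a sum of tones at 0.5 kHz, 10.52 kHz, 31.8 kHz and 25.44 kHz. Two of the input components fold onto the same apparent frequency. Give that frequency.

3.18 kHz

fs/2 = 4.77 kHz.
0.5 kHz ≤ fs/2 = 4.77 kHz, passes unchanged.
10.52 kHz mod fs = 0.98 kHz.
0.98 kHz ≤ fs/2 = 4.77 kHz, appears at 0.98 kHz.
31.8 kHz mod fs = 3.18 kHz.
3.18 kHz ≤ fs/2 = 4.77 kHz, appears at 3.18 kHz.
25.44 kHz mod fs = 6.36 kHz.
6.36 kHz > fs/2 = 4.77 kHz, folds to fs − 6.36 kHz = 3.18 kHz.
25.44 kHz and 31.8 kHz both map to 3.18 kHz.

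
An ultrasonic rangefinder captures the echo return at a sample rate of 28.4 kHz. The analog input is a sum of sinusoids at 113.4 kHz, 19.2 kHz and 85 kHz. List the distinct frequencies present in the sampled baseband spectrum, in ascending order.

fs/2 = 14.2 kHz.
113.4 kHz mod fs = 28.2 kHz.
28.2 kHz > fs/2 = 14.2 kHz, folds to fs − 28.2 kHz = 0.2 kHz.
19.2 kHz > fs/2 = 14.2 kHz, folds to fs − 19.2 kHz = 9.2 kHz.
85 kHz mod fs = 28.2 kHz.
28.2 kHz > fs/2 = 14.2 kHz, folds to fs − 28.2 kHz = 0.2 kHz.
Distinct values: {0.2 kHz, 9.2 kHz}.

0.2 kHz, 9.2 kHz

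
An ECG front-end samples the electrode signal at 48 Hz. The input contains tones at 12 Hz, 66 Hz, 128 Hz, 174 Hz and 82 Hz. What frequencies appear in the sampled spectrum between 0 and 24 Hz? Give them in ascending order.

12 Hz, 14 Hz, 16 Hz, 18 Hz

fs/2 = 24 Hz.
12 Hz ≤ fs/2 = 24 Hz, passes unchanged.
66 Hz mod fs = 18 Hz.
18 Hz ≤ fs/2 = 24 Hz, appears at 18 Hz.
128 Hz mod fs = 32 Hz.
32 Hz > fs/2 = 24 Hz, folds to fs − 32 Hz = 16 Hz.
174 Hz mod fs = 30 Hz.
30 Hz > fs/2 = 24 Hz, folds to fs − 30 Hz = 18 Hz.
82 Hz mod fs = 34 Hz.
34 Hz > fs/2 = 24 Hz, folds to fs − 34 Hz = 14 Hz.
Distinct values: {12 Hz, 14 Hz, 16 Hz, 18 Hz}.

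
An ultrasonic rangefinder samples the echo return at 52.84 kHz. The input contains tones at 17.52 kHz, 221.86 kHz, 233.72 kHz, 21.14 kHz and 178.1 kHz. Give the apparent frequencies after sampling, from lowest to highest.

fs/2 = 26.42 kHz.
17.52 kHz ≤ fs/2 = 26.42 kHz, passes unchanged.
221.86 kHz mod fs = 10.5 kHz.
10.5 kHz ≤ fs/2 = 26.42 kHz, appears at 10.5 kHz.
233.72 kHz mod fs = 22.36 kHz.
22.36 kHz ≤ fs/2 = 26.42 kHz, appears at 22.36 kHz.
21.14 kHz ≤ fs/2 = 26.42 kHz, passes unchanged.
178.1 kHz mod fs = 19.58 kHz.
19.58 kHz ≤ fs/2 = 26.42 kHz, appears at 19.58 kHz.
Distinct values: {10.5 kHz, 17.52 kHz, 19.58 kHz, 21.14 kHz, 22.36 kHz}.

10.5 kHz, 17.52 kHz, 19.58 kHz, 21.14 kHz, 22.36 kHz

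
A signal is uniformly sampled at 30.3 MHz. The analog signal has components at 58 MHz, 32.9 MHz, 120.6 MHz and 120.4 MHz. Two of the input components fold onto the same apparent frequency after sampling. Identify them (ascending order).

fs/2 = 15.15 MHz.
58 MHz mod fs = 27.7 MHz.
27.7 MHz > fs/2 = 15.15 MHz, folds to fs − 27.7 MHz = 2.6 MHz.
32.9 MHz mod fs = 2.6 MHz.
2.6 MHz ≤ fs/2 = 15.15 MHz, appears at 2.6 MHz.
120.6 MHz mod fs = 29.7 MHz.
29.7 MHz > fs/2 = 15.15 MHz, folds to fs − 29.7 MHz = 0.6 MHz.
120.4 MHz mod fs = 29.5 MHz.
29.5 MHz > fs/2 = 15.15 MHz, folds to fs − 29.5 MHz = 0.8 MHz.
32.9 MHz and 58 MHz both map to 2.6 MHz.

32.9 MHz, 58 MHz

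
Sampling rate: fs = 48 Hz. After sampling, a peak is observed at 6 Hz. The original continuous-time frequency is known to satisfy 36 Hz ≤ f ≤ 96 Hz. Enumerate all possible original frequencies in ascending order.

42 Hz, 54 Hz, 90 Hz

Frequencies that alias to 6 Hz are k·fs ± 6 Hz for integer k ≥ 0.
k=0: 6 Hz.
k=1: 42 Hz, 54 Hz.
k=2: 90 Hz, 102 Hz.
k=3: 138 Hz, 150 Hz.
Within [36 Hz, 96 Hz]: 42 Hz, 54 Hz, 90 Hz.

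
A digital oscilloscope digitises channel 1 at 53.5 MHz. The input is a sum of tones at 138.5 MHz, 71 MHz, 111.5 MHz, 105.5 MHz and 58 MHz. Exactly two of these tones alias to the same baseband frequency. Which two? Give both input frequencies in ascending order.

58 MHz, 111.5 MHz

fs/2 = 26.75 MHz.
138.5 MHz mod fs = 31.5 MHz.
31.5 MHz > fs/2 = 26.75 MHz, folds to fs − 31.5 MHz = 22 MHz.
71 MHz mod fs = 17.5 MHz.
17.5 MHz ≤ fs/2 = 26.75 MHz, appears at 17.5 MHz.
111.5 MHz mod fs = 4.5 MHz.
4.5 MHz ≤ fs/2 = 26.75 MHz, appears at 4.5 MHz.
105.5 MHz mod fs = 52 MHz.
52 MHz > fs/2 = 26.75 MHz, folds to fs − 52 MHz = 1.5 MHz.
58 MHz mod fs = 4.5 MHz.
4.5 MHz ≤ fs/2 = 26.75 MHz, appears at 4.5 MHz.
58 MHz and 111.5 MHz both map to 4.5 MHz.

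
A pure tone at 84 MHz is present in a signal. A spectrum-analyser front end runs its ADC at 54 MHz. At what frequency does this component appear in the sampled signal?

24 MHz

84 MHz mod fs = 30 MHz.
30 MHz > fs/2 = 27 MHz, folds to fs − 30 MHz = 24 MHz.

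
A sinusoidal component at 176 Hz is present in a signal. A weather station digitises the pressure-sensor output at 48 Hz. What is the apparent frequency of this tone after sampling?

16 Hz

176 Hz mod fs = 32 Hz.
32 Hz > fs/2 = 24 Hz, folds to fs − 32 Hz = 16 Hz.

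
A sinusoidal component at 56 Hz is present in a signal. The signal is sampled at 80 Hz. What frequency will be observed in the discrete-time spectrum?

24 Hz

56 Hz > fs/2 = 40 Hz, folds to fs − 56 Hz = 24 Hz.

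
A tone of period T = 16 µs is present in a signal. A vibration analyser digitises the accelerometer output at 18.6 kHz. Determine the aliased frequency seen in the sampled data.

T = 16 µs → f = 1/T = 62.5 kHz.
62.5 kHz mod fs = 6.7 kHz.
6.7 kHz ≤ fs/2 = 9.3 kHz, appears at 6.7 kHz.

6.7 kHz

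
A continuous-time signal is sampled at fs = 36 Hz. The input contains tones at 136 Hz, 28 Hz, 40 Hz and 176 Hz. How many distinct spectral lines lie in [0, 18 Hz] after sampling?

fs/2 = 18 Hz.
136 Hz mod fs = 28 Hz.
28 Hz > fs/2 = 18 Hz, folds to fs − 28 Hz = 8 Hz.
28 Hz > fs/2 = 18 Hz, folds to fs − 28 Hz = 8 Hz.
40 Hz mod fs = 4 Hz.
4 Hz ≤ fs/2 = 18 Hz, appears at 4 Hz.
176 Hz mod fs = 32 Hz.
32 Hz > fs/2 = 18 Hz, folds to fs − 32 Hz = 4 Hz.
Distinct values: {4 Hz, 8 Hz} → 2.

2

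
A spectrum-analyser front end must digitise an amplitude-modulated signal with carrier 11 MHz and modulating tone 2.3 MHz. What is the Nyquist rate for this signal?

26.6 MHz

AM sidebands sit at fc ± fm = 8.7 MHz and 13.3 MHz.
Highest-frequency component: 13.3 MHz.
Nyquist rate = 2 × 13.3 MHz = 26.6 MHz.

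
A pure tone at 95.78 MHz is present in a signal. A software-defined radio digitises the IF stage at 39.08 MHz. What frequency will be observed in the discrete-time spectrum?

95.78 MHz mod fs = 17.62 MHz.
17.62 MHz ≤ fs/2 = 19.54 MHz, appears at 17.62 MHz.

17.62 MHz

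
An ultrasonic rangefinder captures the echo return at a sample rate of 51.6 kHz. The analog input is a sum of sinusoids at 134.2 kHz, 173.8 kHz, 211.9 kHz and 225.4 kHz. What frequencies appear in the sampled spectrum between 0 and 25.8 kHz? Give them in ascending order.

fs/2 = 25.8 kHz.
134.2 kHz mod fs = 31 kHz.
31 kHz > fs/2 = 25.8 kHz, folds to fs − 31 kHz = 20.6 kHz.
173.8 kHz mod fs = 19 kHz.
19 kHz ≤ fs/2 = 25.8 kHz, appears at 19 kHz.
211.9 kHz mod fs = 5.5 kHz.
5.5 kHz ≤ fs/2 = 25.8 kHz, appears at 5.5 kHz.
225.4 kHz mod fs = 19 kHz.
19 kHz ≤ fs/2 = 25.8 kHz, appears at 19 kHz.
Distinct values: {5.5 kHz, 19 kHz, 20.6 kHz}.

5.5 kHz, 19 kHz, 20.6 kHz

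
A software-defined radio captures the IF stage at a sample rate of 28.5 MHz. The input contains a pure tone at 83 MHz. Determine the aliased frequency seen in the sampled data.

2.5 MHz

83 MHz mod fs = 26 MHz.
26 MHz > fs/2 = 14.25 MHz, folds to fs − 26 MHz = 2.5 MHz.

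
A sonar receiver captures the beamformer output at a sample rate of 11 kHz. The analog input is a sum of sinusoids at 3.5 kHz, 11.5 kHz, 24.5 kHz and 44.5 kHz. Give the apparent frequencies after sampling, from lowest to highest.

0.5 kHz, 2.5 kHz, 3.5 kHz

fs/2 = 5.5 kHz.
3.5 kHz ≤ fs/2 = 5.5 kHz, passes unchanged.
11.5 kHz mod fs = 0.5 kHz.
0.5 kHz ≤ fs/2 = 5.5 kHz, appears at 0.5 kHz.
24.5 kHz mod fs = 2.5 kHz.
2.5 kHz ≤ fs/2 = 5.5 kHz, appears at 2.5 kHz.
44.5 kHz mod fs = 0.5 kHz.
0.5 kHz ≤ fs/2 = 5.5 kHz, appears at 0.5 kHz.
Distinct values: {0.5 kHz, 2.5 kHz, 3.5 kHz}.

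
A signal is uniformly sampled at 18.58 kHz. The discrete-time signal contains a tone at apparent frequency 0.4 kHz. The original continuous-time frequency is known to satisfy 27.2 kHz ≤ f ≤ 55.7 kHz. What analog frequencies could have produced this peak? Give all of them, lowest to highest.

Frequencies that alias to 0.4 kHz are k·fs ± 0.4 kHz for integer k ≥ 0.
k=0: 0.4 kHz.
k=1: 18.18 kHz, 18.98 kHz.
k=2: 36.76 kHz, 37.56 kHz.
k=3: 55.34 kHz, 56.14 kHz.
k=4: 73.92 kHz, 74.72 kHz.
Within [27.2 kHz, 55.7 kHz]: 36.76 kHz, 37.56 kHz, 55.34 kHz.

36.76 kHz, 37.56 kHz, 55.34 kHz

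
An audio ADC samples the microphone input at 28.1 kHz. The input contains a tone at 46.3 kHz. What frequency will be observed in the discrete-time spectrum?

46.3 kHz mod fs = 18.2 kHz.
18.2 kHz > fs/2 = 14.05 kHz, folds to fs − 18.2 kHz = 9.9 kHz.

9.9 kHz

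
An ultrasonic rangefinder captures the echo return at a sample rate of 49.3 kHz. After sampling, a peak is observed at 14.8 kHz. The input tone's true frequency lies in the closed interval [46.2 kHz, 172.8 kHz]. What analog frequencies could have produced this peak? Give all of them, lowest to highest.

Frequencies that alias to 14.8 kHz are k·fs ± 14.8 kHz for integer k ≥ 0.
k=0: 14.8 kHz.
k=1: 34.5 kHz, 64.1 kHz.
k=2: 83.8 kHz, 113.4 kHz.
k=3: 133.1 kHz, 162.7 kHz.
k=4: 182.4 kHz, 212 kHz.
Within [46.2 kHz, 172.8 kHz]: 64.1 kHz, 83.8 kHz, 113.4 kHz, 133.1 kHz, 162.7 kHz.

64.1 kHz, 83.8 kHz, 113.4 kHz, 133.1 kHz, 162.7 kHz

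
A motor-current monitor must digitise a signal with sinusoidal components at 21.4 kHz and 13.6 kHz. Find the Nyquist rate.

Highest-frequency component: 21.4 kHz.
Nyquist rate = 2 × 21.4 kHz = 42.8 kHz.

42.8 kHz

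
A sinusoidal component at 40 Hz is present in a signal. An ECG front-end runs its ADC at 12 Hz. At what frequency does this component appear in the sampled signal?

40 Hz mod fs = 4 Hz.
4 Hz ≤ fs/2 = 6 Hz, appears at 4 Hz.

4 Hz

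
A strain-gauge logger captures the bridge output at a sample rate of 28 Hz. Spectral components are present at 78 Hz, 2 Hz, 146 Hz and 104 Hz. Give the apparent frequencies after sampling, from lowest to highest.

fs/2 = 14 Hz.
78 Hz mod fs = 22 Hz.
22 Hz > fs/2 = 14 Hz, folds to fs − 22 Hz = 6 Hz.
2 Hz ≤ fs/2 = 14 Hz, passes unchanged.
146 Hz mod fs = 6 Hz.
6 Hz ≤ fs/2 = 14 Hz, appears at 6 Hz.
104 Hz mod fs = 20 Hz.
20 Hz > fs/2 = 14 Hz, folds to fs − 20 Hz = 8 Hz.
Distinct values: {2 Hz, 6 Hz, 8 Hz}.

2 Hz, 6 Hz, 8 Hz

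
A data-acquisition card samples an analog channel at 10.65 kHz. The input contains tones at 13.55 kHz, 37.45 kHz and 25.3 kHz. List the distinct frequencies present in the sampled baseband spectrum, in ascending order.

2.9 kHz, 4 kHz, 5.15 kHz

fs/2 = 5.325 kHz.
13.55 kHz mod fs = 2.9 kHz.
2.9 kHz ≤ fs/2 = 5.325 kHz, appears at 2.9 kHz.
37.45 kHz mod fs = 5.5 kHz.
5.5 kHz > fs/2 = 5.325 kHz, folds to fs − 5.5 kHz = 5.15 kHz.
25.3 kHz mod fs = 4 kHz.
4 kHz ≤ fs/2 = 5.325 kHz, appears at 4 kHz.
Distinct values: {2.9 kHz, 4 kHz, 5.15 kHz}.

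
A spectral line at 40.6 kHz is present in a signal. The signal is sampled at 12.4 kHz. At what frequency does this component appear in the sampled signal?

3.4 kHz

40.6 kHz mod fs = 3.4 kHz.
3.4 kHz ≤ fs/2 = 6.2 kHz, appears at 3.4 kHz.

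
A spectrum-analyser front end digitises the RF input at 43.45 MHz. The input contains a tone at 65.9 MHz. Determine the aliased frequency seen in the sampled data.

65.9 MHz mod fs = 22.45 MHz.
22.45 MHz > fs/2 = 21.725 MHz, folds to fs − 22.45 MHz = 21 MHz.

21 MHz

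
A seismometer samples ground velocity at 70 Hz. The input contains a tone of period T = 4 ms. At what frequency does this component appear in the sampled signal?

T = 4 ms → f = 1/T = 250 Hz.
250 Hz mod fs = 40 Hz.
40 Hz > fs/2 = 35 Hz, folds to fs − 40 Hz = 30 Hz.

30 Hz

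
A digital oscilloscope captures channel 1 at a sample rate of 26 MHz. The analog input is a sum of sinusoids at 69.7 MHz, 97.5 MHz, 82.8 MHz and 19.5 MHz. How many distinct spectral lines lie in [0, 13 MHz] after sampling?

3

fs/2 = 13 MHz.
69.7 MHz mod fs = 17.7 MHz.
17.7 MHz > fs/2 = 13 MHz, folds to fs − 17.7 MHz = 8.3 MHz.
97.5 MHz mod fs = 19.5 MHz.
19.5 MHz > fs/2 = 13 MHz, folds to fs − 19.5 MHz = 6.5 MHz.
82.8 MHz mod fs = 4.8 MHz.
4.8 MHz ≤ fs/2 = 13 MHz, appears at 4.8 MHz.
19.5 MHz > fs/2 = 13 MHz, folds to fs − 19.5 MHz = 6.5 MHz.
Distinct values: {4.8 MHz, 6.5 MHz, 8.3 MHz} → 3.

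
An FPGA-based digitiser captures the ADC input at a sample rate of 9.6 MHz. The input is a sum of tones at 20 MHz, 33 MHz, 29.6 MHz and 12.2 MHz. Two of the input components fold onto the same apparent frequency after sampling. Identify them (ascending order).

fs/2 = 4.8 MHz.
20 MHz mod fs = 0.8 MHz.
0.8 MHz ≤ fs/2 = 4.8 MHz, appears at 0.8 MHz.
33 MHz mod fs = 4.2 MHz.
4.2 MHz ≤ fs/2 = 4.8 MHz, appears at 4.2 MHz.
29.6 MHz mod fs = 0.8 MHz.
0.8 MHz ≤ fs/2 = 4.8 MHz, appears at 0.8 MHz.
12.2 MHz mod fs = 2.6 MHz.
2.6 MHz ≤ fs/2 = 4.8 MHz, appears at 2.6 MHz.
20 MHz and 29.6 MHz both map to 0.8 MHz.

20 MHz, 29.6 MHz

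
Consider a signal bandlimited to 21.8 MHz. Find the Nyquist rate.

Nyquist rate = 2 × 21.8 MHz = 43.6 MHz.

43.6 MHz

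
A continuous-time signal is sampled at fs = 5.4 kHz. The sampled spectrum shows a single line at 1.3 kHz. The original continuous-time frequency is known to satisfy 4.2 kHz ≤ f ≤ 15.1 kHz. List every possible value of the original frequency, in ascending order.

Frequencies that alias to 1.3 kHz are k·fs ± 1.3 kHz for integer k ≥ 0.
k=0: 1.3 kHz.
k=1: 4.1 kHz, 6.7 kHz.
k=2: 9.5 kHz, 12.1 kHz.
k=3: 14.9 kHz, 17.5 kHz.
k=4: 20.3 kHz, 22.9 kHz.
Within [4.2 kHz, 15.1 kHz]: 6.7 kHz, 9.5 kHz, 12.1 kHz, 14.9 kHz.

6.7 kHz, 9.5 kHz, 12.1 kHz, 14.9 kHz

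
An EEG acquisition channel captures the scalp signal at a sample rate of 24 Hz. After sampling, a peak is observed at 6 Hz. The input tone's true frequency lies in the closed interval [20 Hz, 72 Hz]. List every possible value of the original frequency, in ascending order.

30 Hz, 42 Hz, 54 Hz, 66 Hz

Frequencies that alias to 6 Hz are k·fs ± 6 Hz for integer k ≥ 0.
k=0: 6 Hz.
k=1: 18 Hz, 30 Hz.
k=2: 42 Hz, 54 Hz.
k=3: 66 Hz, 78 Hz.
k=4: 90 Hz, 102 Hz.
Within [20 Hz, 72 Hz]: 30 Hz, 42 Hz, 54 Hz, 66 Hz.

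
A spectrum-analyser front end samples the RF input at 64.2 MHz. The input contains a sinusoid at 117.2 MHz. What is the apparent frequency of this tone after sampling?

117.2 MHz mod fs = 53 MHz.
53 MHz > fs/2 = 32.1 MHz, folds to fs − 53 MHz = 11.2 MHz.

11.2 MHz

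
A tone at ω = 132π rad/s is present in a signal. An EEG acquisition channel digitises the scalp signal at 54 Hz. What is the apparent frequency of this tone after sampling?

12 Hz

ω = 132π rad/s → f = ω/(2π) = 66 Hz.
66 Hz mod fs = 12 Hz.
12 Hz ≤ fs/2 = 27 Hz, appears at 12 Hz.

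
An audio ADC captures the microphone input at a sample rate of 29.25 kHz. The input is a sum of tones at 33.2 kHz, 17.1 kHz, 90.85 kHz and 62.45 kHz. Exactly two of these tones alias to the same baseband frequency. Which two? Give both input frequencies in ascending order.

fs/2 = 14.625 kHz.
33.2 kHz mod fs = 3.95 kHz.
3.95 kHz ≤ fs/2 = 14.625 kHz, appears at 3.95 kHz.
17.1 kHz > fs/2 = 14.625 kHz, folds to fs − 17.1 kHz = 12.15 kHz.
90.85 kHz mod fs = 3.1 kHz.
3.1 kHz ≤ fs/2 = 14.625 kHz, appears at 3.1 kHz.
62.45 kHz mod fs = 3.95 kHz.
3.95 kHz ≤ fs/2 = 14.625 kHz, appears at 3.95 kHz.
33.2 kHz and 62.45 kHz both map to 3.95 kHz.

33.2 kHz, 62.45 kHz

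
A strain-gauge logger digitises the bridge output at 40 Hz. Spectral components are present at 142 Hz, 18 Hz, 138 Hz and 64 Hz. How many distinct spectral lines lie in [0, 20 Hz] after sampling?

fs/2 = 20 Hz.
142 Hz mod fs = 22 Hz.
22 Hz > fs/2 = 20 Hz, folds to fs − 22 Hz = 18 Hz.
18 Hz ≤ fs/2 = 20 Hz, passes unchanged.
138 Hz mod fs = 18 Hz.
18 Hz ≤ fs/2 = 20 Hz, appears at 18 Hz.
64 Hz mod fs = 24 Hz.
24 Hz > fs/2 = 20 Hz, folds to fs − 24 Hz = 16 Hz.
Distinct values: {16 Hz, 18 Hz} → 2.

2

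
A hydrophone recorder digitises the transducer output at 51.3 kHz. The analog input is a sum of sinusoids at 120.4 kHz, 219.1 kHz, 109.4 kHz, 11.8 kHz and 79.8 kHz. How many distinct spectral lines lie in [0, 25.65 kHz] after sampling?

5

fs/2 = 25.65 kHz.
120.4 kHz mod fs = 17.8 kHz.
17.8 kHz ≤ fs/2 = 25.65 kHz, appears at 17.8 kHz.
219.1 kHz mod fs = 13.9 kHz.
13.9 kHz ≤ fs/2 = 25.65 kHz, appears at 13.9 kHz.
109.4 kHz mod fs = 6.8 kHz.
6.8 kHz ≤ fs/2 = 25.65 kHz, appears at 6.8 kHz.
11.8 kHz ≤ fs/2 = 25.65 kHz, passes unchanged.
79.8 kHz mod fs = 28.5 kHz.
28.5 kHz > fs/2 = 25.65 kHz, folds to fs − 28.5 kHz = 22.8 kHz.
Distinct values: {6.8 kHz, 11.8 kHz, 13.9 kHz, 17.8 kHz, 22.8 kHz} → 5.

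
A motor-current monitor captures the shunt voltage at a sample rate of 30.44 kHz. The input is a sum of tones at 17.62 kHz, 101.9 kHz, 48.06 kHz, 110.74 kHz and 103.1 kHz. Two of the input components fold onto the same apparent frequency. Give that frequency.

12.82 kHz

fs/2 = 15.22 kHz.
17.62 kHz > fs/2 = 15.22 kHz, folds to fs − 17.62 kHz = 12.82 kHz.
101.9 kHz mod fs = 10.58 kHz.
10.58 kHz ≤ fs/2 = 15.22 kHz, appears at 10.58 kHz.
48.06 kHz mod fs = 17.62 kHz.
17.62 kHz > fs/2 = 15.22 kHz, folds to fs − 17.62 kHz = 12.82 kHz.
110.74 kHz mod fs = 19.42 kHz.
19.42 kHz > fs/2 = 15.22 kHz, folds to fs − 19.42 kHz = 11.02 kHz.
103.1 kHz mod fs = 11.78 kHz.
11.78 kHz ≤ fs/2 = 15.22 kHz, appears at 11.78 kHz.
17.62 kHz and 48.06 kHz both map to 12.82 kHz.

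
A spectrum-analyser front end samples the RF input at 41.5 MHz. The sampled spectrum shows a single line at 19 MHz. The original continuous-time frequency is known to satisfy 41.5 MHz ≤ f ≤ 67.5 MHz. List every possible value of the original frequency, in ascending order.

60.5 MHz, 64 MHz

Frequencies that alias to 19 MHz are k·fs ± 19 MHz for integer k ≥ 0.
k=0: 19 MHz.
k=1: 22.5 MHz, 60.5 MHz.
k=2: 64 MHz, 102 MHz.
k=3: 105.5 MHz, 143.5 MHz.
Within [41.5 MHz, 67.5 MHz]: 60.5 MHz, 64 MHz.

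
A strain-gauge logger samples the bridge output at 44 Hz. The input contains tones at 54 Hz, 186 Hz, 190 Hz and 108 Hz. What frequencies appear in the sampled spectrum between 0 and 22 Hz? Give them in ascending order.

10 Hz, 14 Hz, 20 Hz

fs/2 = 22 Hz.
54 Hz mod fs = 10 Hz.
10 Hz ≤ fs/2 = 22 Hz, appears at 10 Hz.
186 Hz mod fs = 10 Hz.
10 Hz ≤ fs/2 = 22 Hz, appears at 10 Hz.
190 Hz mod fs = 14 Hz.
14 Hz ≤ fs/2 = 22 Hz, appears at 14 Hz.
108 Hz mod fs = 20 Hz.
20 Hz ≤ fs/2 = 22 Hz, appears at 20 Hz.
Distinct values: {10 Hz, 14 Hz, 20 Hz}.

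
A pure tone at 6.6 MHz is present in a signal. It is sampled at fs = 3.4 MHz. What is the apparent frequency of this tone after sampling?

6.6 MHz mod fs = 3.2 MHz.
3.2 MHz > fs/2 = 1.7 MHz, folds to fs − 3.2 MHz = 0.2 MHz.

0.2 MHz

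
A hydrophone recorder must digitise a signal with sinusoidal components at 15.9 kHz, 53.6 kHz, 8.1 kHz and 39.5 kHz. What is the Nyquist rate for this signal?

107.2 kHz

Highest-frequency component: 53.6 kHz.
Nyquist rate = 2 × 53.6 kHz = 107.2 kHz.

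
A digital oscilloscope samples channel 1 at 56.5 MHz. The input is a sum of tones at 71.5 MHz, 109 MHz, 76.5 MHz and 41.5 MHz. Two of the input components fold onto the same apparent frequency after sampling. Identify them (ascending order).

41.5 MHz, 71.5 MHz

fs/2 = 28.25 MHz.
71.5 MHz mod fs = 15 MHz.
15 MHz ≤ fs/2 = 28.25 MHz, appears at 15 MHz.
109 MHz mod fs = 52.5 MHz.
52.5 MHz > fs/2 = 28.25 MHz, folds to fs − 52.5 MHz = 4 MHz.
76.5 MHz mod fs = 20 MHz.
20 MHz ≤ fs/2 = 28.25 MHz, appears at 20 MHz.
41.5 MHz > fs/2 = 28.25 MHz, folds to fs − 41.5 MHz = 15 MHz.
41.5 MHz and 71.5 MHz both map to 15 MHz.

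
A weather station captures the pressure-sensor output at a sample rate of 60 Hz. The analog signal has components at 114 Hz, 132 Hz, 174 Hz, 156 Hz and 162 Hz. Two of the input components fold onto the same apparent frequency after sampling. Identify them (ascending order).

fs/2 = 30 Hz.
114 Hz mod fs = 54 Hz.
54 Hz > fs/2 = 30 Hz, folds to fs − 54 Hz = 6 Hz.
132 Hz mod fs = 12 Hz.
12 Hz ≤ fs/2 = 30 Hz, appears at 12 Hz.
174 Hz mod fs = 54 Hz.
54 Hz > fs/2 = 30 Hz, folds to fs − 54 Hz = 6 Hz.
156 Hz mod fs = 36 Hz.
36 Hz > fs/2 = 30 Hz, folds to fs − 36 Hz = 24 Hz.
162 Hz mod fs = 42 Hz.
42 Hz > fs/2 = 30 Hz, folds to fs − 42 Hz = 18 Hz.
114 Hz and 174 Hz both map to 6 Hz.

114 Hz, 174 Hz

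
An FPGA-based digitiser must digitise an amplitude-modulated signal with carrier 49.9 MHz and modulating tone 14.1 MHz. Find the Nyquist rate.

128 MHz

AM sidebands sit at fc ± fm = 35.8 MHz and 64 MHz.
Highest-frequency component: 64 MHz.
Nyquist rate = 2 × 64 MHz = 128 MHz.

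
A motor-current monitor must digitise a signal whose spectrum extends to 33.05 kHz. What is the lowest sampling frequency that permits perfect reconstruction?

66.1 kHz

Nyquist rate = 2 × 33.05 kHz = 66.1 kHz.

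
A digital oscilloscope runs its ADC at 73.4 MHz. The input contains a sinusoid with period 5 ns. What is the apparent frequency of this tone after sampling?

T = 5 ns → f = 1/T = 200 MHz.
200 MHz mod fs = 53.2 MHz.
53.2 MHz > fs/2 = 36.7 MHz, folds to fs − 53.2 MHz = 20.2 MHz.

20.2 MHz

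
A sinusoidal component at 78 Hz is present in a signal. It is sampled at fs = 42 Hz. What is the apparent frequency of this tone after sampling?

6 Hz

78 Hz mod fs = 36 Hz.
36 Hz > fs/2 = 21 Hz, folds to fs − 36 Hz = 6 Hz.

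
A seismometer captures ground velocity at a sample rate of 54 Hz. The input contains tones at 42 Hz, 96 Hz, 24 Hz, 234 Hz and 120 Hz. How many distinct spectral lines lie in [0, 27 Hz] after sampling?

fs/2 = 27 Hz.
42 Hz > fs/2 = 27 Hz, folds to fs − 42 Hz = 12 Hz.
96 Hz mod fs = 42 Hz.
42 Hz > fs/2 = 27 Hz, folds to fs − 42 Hz = 12 Hz.
24 Hz ≤ fs/2 = 27 Hz, passes unchanged.
234 Hz mod fs = 18 Hz.
18 Hz ≤ fs/2 = 27 Hz, appears at 18 Hz.
120 Hz mod fs = 12 Hz.
12 Hz ≤ fs/2 = 27 Hz, appears at 12 Hz.
Distinct values: {12 Hz, 18 Hz, 24 Hz} → 3.

3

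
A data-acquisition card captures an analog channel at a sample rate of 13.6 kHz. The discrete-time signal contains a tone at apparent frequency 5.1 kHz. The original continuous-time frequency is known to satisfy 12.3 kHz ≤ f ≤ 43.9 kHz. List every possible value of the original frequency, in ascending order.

Frequencies that alias to 5.1 kHz are k·fs ± 5.1 kHz for integer k ≥ 0.
k=0: 5.1 kHz.
k=1: 8.5 kHz, 18.7 kHz.
k=2: 22.1 kHz, 32.3 kHz.
k=3: 35.7 kHz, 45.9 kHz.
k=4: 49.3 kHz, 59.5 kHz.
Within [12.3 kHz, 43.9 kHz]: 18.7 kHz, 22.1 kHz, 32.3 kHz, 35.7 kHz.

18.7 kHz, 22.1 kHz, 32.3 kHz, 35.7 kHz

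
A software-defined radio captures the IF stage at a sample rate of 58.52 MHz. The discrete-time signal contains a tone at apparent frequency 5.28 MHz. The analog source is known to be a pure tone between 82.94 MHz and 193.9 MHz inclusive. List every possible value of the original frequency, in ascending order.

Frequencies that alias to 5.28 MHz are k·fs ± 5.28 MHz for integer k ≥ 0.
k=0: 5.28 MHz.
k=1: 53.24 MHz, 63.8 MHz.
k=2: 111.76 MHz, 122.32 MHz.
k=3: 170.28 MHz, 180.84 MHz.
k=4: 228.8 MHz, 239.36 MHz.
Within [82.94 MHz, 193.9 MHz]: 111.76 MHz, 122.32 MHz, 170.28 MHz, 180.84 MHz.

111.76 MHz, 122.32 MHz, 170.28 MHz, 180.84 MHz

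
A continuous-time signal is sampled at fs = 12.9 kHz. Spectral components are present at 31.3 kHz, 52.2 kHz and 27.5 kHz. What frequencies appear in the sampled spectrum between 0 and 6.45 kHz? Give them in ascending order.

0.6 kHz, 1.7 kHz, 5.5 kHz

fs/2 = 6.45 kHz.
31.3 kHz mod fs = 5.5 kHz.
5.5 kHz ≤ fs/2 = 6.45 kHz, appears at 5.5 kHz.
52.2 kHz mod fs = 0.6 kHz.
0.6 kHz ≤ fs/2 = 6.45 kHz, appears at 0.6 kHz.
27.5 kHz mod fs = 1.7 kHz.
1.7 kHz ≤ fs/2 = 6.45 kHz, appears at 1.7 kHz.
Distinct values: {0.6 kHz, 1.7 kHz, 5.5 kHz}.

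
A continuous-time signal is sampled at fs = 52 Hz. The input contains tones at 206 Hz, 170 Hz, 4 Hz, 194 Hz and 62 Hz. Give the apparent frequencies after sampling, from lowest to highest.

fs/2 = 26 Hz.
206 Hz mod fs = 50 Hz.
50 Hz > fs/2 = 26 Hz, folds to fs − 50 Hz = 2 Hz.
170 Hz mod fs = 14 Hz.
14 Hz ≤ fs/2 = 26 Hz, appears at 14 Hz.
4 Hz ≤ fs/2 = 26 Hz, passes unchanged.
194 Hz mod fs = 38 Hz.
38 Hz > fs/2 = 26 Hz, folds to fs − 38 Hz = 14 Hz.
62 Hz mod fs = 10 Hz.
10 Hz ≤ fs/2 = 26 Hz, appears at 10 Hz.
Distinct values: {2 Hz, 4 Hz, 10 Hz, 14 Hz}.

2 Hz, 4 Hz, 10 Hz, 14 Hz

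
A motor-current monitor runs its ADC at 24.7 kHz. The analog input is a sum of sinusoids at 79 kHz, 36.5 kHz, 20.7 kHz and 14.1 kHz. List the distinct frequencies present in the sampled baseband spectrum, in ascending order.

fs/2 = 12.35 kHz.
79 kHz mod fs = 4.9 kHz.
4.9 kHz ≤ fs/2 = 12.35 kHz, appears at 4.9 kHz.
36.5 kHz mod fs = 11.8 kHz.
11.8 kHz ≤ fs/2 = 12.35 kHz, appears at 11.8 kHz.
20.7 kHz > fs/2 = 12.35 kHz, folds to fs − 20.7 kHz = 4 kHz.
14.1 kHz > fs/2 = 12.35 kHz, folds to fs − 14.1 kHz = 10.6 kHz.
Distinct values: {4 kHz, 4.9 kHz, 10.6 kHz, 11.8 kHz}.

4 kHz, 4.9 kHz, 10.6 kHz, 11.8 kHz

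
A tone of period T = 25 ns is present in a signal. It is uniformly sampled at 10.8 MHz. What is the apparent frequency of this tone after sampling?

3.2 MHz

T = 25 ns → f = 1/T = 40 MHz.
40 MHz mod fs = 7.6 MHz.
7.6 MHz > fs/2 = 5.4 MHz, folds to fs − 7.6 MHz = 3.2 MHz.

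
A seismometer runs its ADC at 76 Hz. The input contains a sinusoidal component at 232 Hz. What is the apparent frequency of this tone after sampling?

232 Hz mod fs = 4 Hz.
4 Hz ≤ fs/2 = 38 Hz, appears at 4 Hz.

4 Hz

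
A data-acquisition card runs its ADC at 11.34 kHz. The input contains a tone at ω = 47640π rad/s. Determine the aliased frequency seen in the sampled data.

1.14 kHz

ω = 47640π rad/s → f = ω/(2π) = 23820 Hz = 23.82 kHz.
23.82 kHz mod fs = 1.14 kHz.
1.14 kHz ≤ fs/2 = 5.67 kHz, appears at 1.14 kHz.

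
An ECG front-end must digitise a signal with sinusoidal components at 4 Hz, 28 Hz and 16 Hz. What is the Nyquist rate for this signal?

Highest-frequency component: 28 Hz.
Nyquist rate = 2 × 28 Hz = 56 Hz.

56 Hz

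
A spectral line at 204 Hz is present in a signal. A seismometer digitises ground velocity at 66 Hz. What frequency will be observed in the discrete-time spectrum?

204 Hz mod fs = 6 Hz.
6 Hz ≤ fs/2 = 33 Hz, appears at 6 Hz.

6 Hz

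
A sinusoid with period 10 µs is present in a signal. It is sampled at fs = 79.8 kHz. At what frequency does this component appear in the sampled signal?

T = 10 µs → f = 1/T = 100 kHz.
100 kHz mod fs = 20.2 kHz.
20.2 kHz ≤ fs/2 = 39.9 kHz, appears at 20.2 kHz.

20.2 kHz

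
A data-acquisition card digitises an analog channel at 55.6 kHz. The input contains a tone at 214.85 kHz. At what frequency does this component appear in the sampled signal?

7.55 kHz

214.85 kHz mod fs = 48.05 kHz.
48.05 kHz > fs/2 = 27.8 kHz, folds to fs − 48.05 kHz = 7.55 kHz.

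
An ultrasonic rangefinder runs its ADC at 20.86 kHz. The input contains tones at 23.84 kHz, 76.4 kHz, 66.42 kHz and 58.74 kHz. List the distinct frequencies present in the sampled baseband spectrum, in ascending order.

fs/2 = 10.43 kHz.
23.84 kHz mod fs = 2.98 kHz.
2.98 kHz ≤ fs/2 = 10.43 kHz, appears at 2.98 kHz.
76.4 kHz mod fs = 13.82 kHz.
13.82 kHz > fs/2 = 10.43 kHz, folds to fs − 13.82 kHz = 7.04 kHz.
66.42 kHz mod fs = 3.84 kHz.
3.84 kHz ≤ fs/2 = 10.43 kHz, appears at 3.84 kHz.
58.74 kHz mod fs = 17.02 kHz.
17.02 kHz > fs/2 = 10.43 kHz, folds to fs − 17.02 kHz = 3.84 kHz.
Distinct values: {2.98 kHz, 3.84 kHz, 7.04 kHz}.

2.98 kHz, 3.84 kHz, 7.04 kHz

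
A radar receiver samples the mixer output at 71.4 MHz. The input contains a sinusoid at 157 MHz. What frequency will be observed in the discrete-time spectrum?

14.2 MHz

157 MHz mod fs = 14.2 MHz.
14.2 MHz ≤ fs/2 = 35.7 MHz, appears at 14.2 MHz.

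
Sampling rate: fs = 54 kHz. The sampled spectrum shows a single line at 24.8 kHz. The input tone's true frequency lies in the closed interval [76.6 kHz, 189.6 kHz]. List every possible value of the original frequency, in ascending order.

78.8 kHz, 83.2 kHz, 132.8 kHz, 137.2 kHz, 186.8 kHz

Frequencies that alias to 24.8 kHz are k·fs ± 24.8 kHz for integer k ≥ 0.
k=0: 24.8 kHz.
k=1: 29.2 kHz, 78.8 kHz.
k=2: 83.2 kHz, 132.8 kHz.
k=3: 137.2 kHz, 186.8 kHz.
k=4: 191.2 kHz, 240.8 kHz.
Within [76.6 kHz, 189.6 kHz]: 78.8 kHz, 83.2 kHz, 132.8 kHz, 137.2 kHz, 186.8 kHz.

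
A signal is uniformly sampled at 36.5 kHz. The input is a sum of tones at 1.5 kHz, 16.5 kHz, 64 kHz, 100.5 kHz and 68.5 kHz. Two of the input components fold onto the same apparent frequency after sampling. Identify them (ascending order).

64 kHz, 100.5 kHz

fs/2 = 18.25 kHz.
1.5 kHz ≤ fs/2 = 18.25 kHz, passes unchanged.
16.5 kHz ≤ fs/2 = 18.25 kHz, passes unchanged.
64 kHz mod fs = 27.5 kHz.
27.5 kHz > fs/2 = 18.25 kHz, folds to fs − 27.5 kHz = 9 kHz.
100.5 kHz mod fs = 27.5 kHz.
27.5 kHz > fs/2 = 18.25 kHz, folds to fs − 27.5 kHz = 9 kHz.
68.5 kHz mod fs = 32 kHz.
32 kHz > fs/2 = 18.25 kHz, folds to fs − 32 kHz = 4.5 kHz.
64 kHz and 100.5 kHz both map to 9 kHz.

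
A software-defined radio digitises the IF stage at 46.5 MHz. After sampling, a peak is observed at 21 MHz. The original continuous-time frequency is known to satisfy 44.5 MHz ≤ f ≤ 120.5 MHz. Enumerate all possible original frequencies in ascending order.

Frequencies that alias to 21 MHz are k·fs ± 21 MHz for integer k ≥ 0.
k=0: 21 MHz.
k=1: 25.5 MHz, 67.5 MHz.
k=2: 72 MHz, 114 MHz.
k=3: 118.5 MHz, 160.5 MHz.
k=4: 165 MHz, 207 MHz.
Within [44.5 MHz, 120.5 MHz]: 67.5 MHz, 72 MHz, 114 MHz, 118.5 MHz.

67.5 MHz, 72 MHz, 114 MHz, 118.5 MHz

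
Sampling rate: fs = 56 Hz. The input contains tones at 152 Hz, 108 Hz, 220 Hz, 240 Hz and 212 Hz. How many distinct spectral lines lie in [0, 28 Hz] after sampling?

3

fs/2 = 28 Hz.
152 Hz mod fs = 40 Hz.
40 Hz > fs/2 = 28 Hz, folds to fs − 40 Hz = 16 Hz.
108 Hz mod fs = 52 Hz.
52 Hz > fs/2 = 28 Hz, folds to fs − 52 Hz = 4 Hz.
220 Hz mod fs = 52 Hz.
52 Hz > fs/2 = 28 Hz, folds to fs − 52 Hz = 4 Hz.
240 Hz mod fs = 16 Hz.
16 Hz ≤ fs/2 = 28 Hz, appears at 16 Hz.
212 Hz mod fs = 44 Hz.
44 Hz > fs/2 = 28 Hz, folds to fs − 44 Hz = 12 Hz.
Distinct values: {4 Hz, 12 Hz, 16 Hz} → 3.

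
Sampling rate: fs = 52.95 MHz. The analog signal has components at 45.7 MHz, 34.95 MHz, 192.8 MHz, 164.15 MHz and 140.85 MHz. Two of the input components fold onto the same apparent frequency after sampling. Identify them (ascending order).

fs/2 = 26.475 MHz.
45.7 MHz > fs/2 = 26.475 MHz, folds to fs − 45.7 MHz = 7.25 MHz.
34.95 MHz > fs/2 = 26.475 MHz, folds to fs − 34.95 MHz = 18 MHz.
192.8 MHz mod fs = 33.95 MHz.
33.95 MHz > fs/2 = 26.475 MHz, folds to fs − 33.95 MHz = 19 MHz.
164.15 MHz mod fs = 5.3 MHz.
5.3 MHz ≤ fs/2 = 26.475 MHz, appears at 5.3 MHz.
140.85 MHz mod fs = 34.95 MHz.
34.95 MHz > fs/2 = 26.475 MHz, folds to fs − 34.95 MHz = 18 MHz.
34.95 MHz and 140.85 MHz both map to 18 MHz.

34.95 MHz, 140.85 MHz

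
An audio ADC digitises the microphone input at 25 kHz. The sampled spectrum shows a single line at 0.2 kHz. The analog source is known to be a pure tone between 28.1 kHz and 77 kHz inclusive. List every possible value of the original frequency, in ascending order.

49.8 kHz, 50.2 kHz, 74.8 kHz, 75.2 kHz

Frequencies that alias to 0.2 kHz are k·fs ± 0.2 kHz for integer k ≥ 0.
k=0: 0.2 kHz.
k=1: 24.8 kHz, 25.2 kHz.
k=2: 49.8 kHz, 50.2 kHz.
k=3: 74.8 kHz, 75.2 kHz.
k=4: 99.8 kHz, 100.2 kHz.
Within [28.1 kHz, 77 kHz]: 49.8 kHz, 50.2 kHz, 74.8 kHz, 75.2 kHz.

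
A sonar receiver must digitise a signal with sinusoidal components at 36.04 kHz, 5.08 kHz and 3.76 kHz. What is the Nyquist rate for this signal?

72.08 kHz

Highest-frequency component: 36.04 kHz.
Nyquist rate = 2 × 36.04 kHz = 72.08 kHz.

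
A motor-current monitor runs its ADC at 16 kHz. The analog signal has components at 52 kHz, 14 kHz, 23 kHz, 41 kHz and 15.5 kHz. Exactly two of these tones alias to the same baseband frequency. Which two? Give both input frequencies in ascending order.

fs/2 = 8 kHz.
52 kHz mod fs = 4 kHz.
4 kHz ≤ fs/2 = 8 kHz, appears at 4 kHz.
14 kHz > fs/2 = 8 kHz, folds to fs − 14 kHz = 2 kHz.
23 kHz mod fs = 7 kHz.
7 kHz ≤ fs/2 = 8 kHz, appears at 7 kHz.
41 kHz mod fs = 9 kHz.
9 kHz > fs/2 = 8 kHz, folds to fs − 9 kHz = 7 kHz.
15.5 kHz > fs/2 = 8 kHz, folds to fs − 15.5 kHz = 0.5 kHz.
23 kHz and 41 kHz both map to 7 kHz.

23 kHz, 41 kHz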